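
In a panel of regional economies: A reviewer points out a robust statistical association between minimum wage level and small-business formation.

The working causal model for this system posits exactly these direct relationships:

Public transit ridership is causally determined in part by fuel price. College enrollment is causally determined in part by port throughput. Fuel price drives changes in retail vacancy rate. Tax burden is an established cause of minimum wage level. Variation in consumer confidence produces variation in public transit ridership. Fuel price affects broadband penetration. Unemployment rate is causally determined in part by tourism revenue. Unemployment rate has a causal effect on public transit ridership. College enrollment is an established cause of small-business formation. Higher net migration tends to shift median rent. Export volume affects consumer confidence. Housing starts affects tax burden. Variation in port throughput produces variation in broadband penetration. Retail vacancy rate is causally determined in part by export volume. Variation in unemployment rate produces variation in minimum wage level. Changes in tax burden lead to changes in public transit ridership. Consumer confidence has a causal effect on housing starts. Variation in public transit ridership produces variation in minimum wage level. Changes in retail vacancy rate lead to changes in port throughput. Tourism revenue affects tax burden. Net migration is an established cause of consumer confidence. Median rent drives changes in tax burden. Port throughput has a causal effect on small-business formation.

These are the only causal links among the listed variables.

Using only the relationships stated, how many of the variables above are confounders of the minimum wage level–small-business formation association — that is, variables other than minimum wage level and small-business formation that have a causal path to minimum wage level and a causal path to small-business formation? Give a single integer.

The common causes are: export volume (to minimum wage level via export volume → consumer confidence → public transit ridership → minimum wage level; to small-business formation via export volume → retail vacancy rate → port throughput → small-business formation); fuel price (to minimum wage level via fuel price → public transit ridership → minimum wage level; to small-business formation via fuel price → retail vacancy rate → port throughput → small-business formation).
Every other variable lacks a causal path to at least one of minimum wage level and small-business formation.

2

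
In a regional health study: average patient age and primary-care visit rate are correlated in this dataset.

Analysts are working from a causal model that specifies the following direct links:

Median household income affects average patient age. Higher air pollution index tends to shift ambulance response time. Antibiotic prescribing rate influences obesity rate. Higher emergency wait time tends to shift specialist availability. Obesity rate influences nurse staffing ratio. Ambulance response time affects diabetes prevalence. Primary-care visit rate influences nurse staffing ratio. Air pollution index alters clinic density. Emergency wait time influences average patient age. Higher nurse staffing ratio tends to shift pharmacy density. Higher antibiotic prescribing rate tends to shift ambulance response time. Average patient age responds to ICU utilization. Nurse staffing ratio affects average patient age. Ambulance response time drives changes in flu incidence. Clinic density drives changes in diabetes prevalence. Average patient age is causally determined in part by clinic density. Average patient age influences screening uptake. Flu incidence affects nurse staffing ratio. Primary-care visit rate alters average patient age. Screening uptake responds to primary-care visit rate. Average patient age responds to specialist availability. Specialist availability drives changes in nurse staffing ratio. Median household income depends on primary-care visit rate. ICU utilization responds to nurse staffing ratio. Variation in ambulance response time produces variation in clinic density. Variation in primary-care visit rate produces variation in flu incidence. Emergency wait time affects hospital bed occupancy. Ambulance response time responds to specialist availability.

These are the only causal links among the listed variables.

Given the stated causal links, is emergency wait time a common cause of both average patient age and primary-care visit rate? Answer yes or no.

no

Emergency wait time has no stated causal path to primary-care visit rate. A confounder must cause both variables, so emergency wait time does not qualify.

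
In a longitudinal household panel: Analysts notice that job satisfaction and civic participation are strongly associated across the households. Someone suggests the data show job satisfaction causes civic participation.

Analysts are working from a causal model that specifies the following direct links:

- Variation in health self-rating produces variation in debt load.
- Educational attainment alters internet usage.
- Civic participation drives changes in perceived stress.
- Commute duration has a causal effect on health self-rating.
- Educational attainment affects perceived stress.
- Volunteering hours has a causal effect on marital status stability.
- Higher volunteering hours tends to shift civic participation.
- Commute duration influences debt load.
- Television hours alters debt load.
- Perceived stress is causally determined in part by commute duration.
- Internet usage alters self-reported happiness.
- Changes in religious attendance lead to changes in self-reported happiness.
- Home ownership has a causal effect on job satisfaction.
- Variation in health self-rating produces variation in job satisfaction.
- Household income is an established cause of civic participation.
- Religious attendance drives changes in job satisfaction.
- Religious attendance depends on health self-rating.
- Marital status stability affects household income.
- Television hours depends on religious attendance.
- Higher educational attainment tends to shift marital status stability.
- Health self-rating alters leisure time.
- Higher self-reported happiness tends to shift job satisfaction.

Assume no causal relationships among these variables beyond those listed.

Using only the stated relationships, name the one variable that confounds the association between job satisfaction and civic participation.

educational attainment

Educational attainment has a causal path to job satisfaction (educational attainment → internet usage → self-reported happiness → job satisfaction) and a separate causal path to civic participation (educational attainment → marital status stability → household income → civic participation), so it is a common cause of both.
No stated relationship gives job satisfaction a causal route to civic participation, so the correlation is explained by the shared upstream cause rather than a direct effect.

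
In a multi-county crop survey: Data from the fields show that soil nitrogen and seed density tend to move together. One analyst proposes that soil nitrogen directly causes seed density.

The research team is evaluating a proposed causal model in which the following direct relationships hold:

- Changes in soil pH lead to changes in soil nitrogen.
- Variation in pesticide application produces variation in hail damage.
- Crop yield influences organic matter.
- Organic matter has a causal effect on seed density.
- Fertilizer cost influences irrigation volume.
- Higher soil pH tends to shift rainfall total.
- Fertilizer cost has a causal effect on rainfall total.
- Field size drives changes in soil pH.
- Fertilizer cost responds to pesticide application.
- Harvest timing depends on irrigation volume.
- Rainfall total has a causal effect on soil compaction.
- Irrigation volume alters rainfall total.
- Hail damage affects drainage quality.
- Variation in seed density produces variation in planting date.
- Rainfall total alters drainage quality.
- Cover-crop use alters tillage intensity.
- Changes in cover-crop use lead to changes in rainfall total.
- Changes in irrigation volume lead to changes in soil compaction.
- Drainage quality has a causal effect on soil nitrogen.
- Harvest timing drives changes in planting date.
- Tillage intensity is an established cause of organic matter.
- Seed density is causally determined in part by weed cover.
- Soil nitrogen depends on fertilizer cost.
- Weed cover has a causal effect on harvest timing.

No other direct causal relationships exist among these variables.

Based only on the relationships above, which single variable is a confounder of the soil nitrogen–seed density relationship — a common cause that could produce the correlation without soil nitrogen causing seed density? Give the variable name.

cover-crop use

Cover-crop use has a causal path to soil nitrogen (cover-crop use → rainfall total → drainage quality → soil nitrogen) and a separate causal path to seed density (cover-crop use → tillage intensity → organic matter → seed density), so it is a common cause of both.
No stated relationship gives soil nitrogen a causal route to seed density, so the correlation is explained by the shared upstream cause rather than a direct effect.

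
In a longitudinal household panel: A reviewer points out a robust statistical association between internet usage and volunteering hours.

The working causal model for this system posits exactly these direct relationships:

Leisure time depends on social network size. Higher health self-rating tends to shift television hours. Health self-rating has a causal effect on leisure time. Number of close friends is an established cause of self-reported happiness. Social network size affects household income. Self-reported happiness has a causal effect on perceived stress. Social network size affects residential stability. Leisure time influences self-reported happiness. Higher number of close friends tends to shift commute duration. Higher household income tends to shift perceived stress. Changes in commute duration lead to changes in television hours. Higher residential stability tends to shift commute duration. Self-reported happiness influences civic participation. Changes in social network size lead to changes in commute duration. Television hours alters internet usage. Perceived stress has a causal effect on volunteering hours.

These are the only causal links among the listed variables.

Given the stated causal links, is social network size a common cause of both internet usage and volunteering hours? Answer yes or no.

Social network size has a causal path to internet usage (social network size → commute duration → television hours → internet usage) and to volunteering hours (social network size → household income → perceived stress → volunteering hours), so it is a common cause of both — a confounder.

yes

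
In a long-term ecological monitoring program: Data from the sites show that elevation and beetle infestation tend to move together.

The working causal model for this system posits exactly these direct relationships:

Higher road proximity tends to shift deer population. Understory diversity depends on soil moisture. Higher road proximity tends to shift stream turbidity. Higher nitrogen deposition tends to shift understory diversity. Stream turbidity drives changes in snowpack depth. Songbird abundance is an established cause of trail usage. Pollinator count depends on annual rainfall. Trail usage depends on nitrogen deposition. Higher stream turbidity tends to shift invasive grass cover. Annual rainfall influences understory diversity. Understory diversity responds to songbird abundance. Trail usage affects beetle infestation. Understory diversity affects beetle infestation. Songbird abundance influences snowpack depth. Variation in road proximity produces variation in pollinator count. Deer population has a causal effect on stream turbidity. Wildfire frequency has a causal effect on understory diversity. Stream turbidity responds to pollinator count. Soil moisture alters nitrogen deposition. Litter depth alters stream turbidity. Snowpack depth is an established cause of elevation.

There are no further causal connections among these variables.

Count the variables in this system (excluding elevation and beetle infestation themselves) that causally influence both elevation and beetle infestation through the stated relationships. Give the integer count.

2

The common causes are: annual rainfall (to elevation via annual rainfall → pollinator count → stream turbidity → snowpack depth → elevation; to beetle infestation via annual rainfall → understory diversity → beetle infestation); songbird abundance (to elevation via songbird abundance → snowpack depth → elevation; to beetle infestation via songbird abundance → understory diversity → beetle infestation).
Every other variable lacks a causal path to at least one of elevation and beetle infestation.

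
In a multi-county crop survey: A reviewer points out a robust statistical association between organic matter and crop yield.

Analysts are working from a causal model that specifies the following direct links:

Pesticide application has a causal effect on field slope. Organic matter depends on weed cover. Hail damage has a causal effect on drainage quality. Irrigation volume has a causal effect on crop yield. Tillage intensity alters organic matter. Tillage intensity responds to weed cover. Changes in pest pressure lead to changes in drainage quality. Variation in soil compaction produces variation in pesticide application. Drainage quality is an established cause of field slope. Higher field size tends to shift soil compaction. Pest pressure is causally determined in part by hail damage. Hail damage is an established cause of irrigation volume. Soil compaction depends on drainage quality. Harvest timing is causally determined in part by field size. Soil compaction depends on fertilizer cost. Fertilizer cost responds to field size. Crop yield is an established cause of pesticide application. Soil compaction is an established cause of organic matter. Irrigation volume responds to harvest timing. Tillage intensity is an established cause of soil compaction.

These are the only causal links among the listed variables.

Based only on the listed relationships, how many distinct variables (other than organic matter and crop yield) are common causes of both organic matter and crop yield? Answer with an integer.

2

The common causes are: field size (to organic matter via field size → soil compaction → organic matter; to crop yield via field size → harvest timing → irrigation volume → crop yield); hail damage (to organic matter via hail damage → drainage quality → soil compaction → organic matter; to crop yield via hail damage → irrigation volume → crop yield).
Every other variable lacks a causal path to at least one of organic matter and crop yield.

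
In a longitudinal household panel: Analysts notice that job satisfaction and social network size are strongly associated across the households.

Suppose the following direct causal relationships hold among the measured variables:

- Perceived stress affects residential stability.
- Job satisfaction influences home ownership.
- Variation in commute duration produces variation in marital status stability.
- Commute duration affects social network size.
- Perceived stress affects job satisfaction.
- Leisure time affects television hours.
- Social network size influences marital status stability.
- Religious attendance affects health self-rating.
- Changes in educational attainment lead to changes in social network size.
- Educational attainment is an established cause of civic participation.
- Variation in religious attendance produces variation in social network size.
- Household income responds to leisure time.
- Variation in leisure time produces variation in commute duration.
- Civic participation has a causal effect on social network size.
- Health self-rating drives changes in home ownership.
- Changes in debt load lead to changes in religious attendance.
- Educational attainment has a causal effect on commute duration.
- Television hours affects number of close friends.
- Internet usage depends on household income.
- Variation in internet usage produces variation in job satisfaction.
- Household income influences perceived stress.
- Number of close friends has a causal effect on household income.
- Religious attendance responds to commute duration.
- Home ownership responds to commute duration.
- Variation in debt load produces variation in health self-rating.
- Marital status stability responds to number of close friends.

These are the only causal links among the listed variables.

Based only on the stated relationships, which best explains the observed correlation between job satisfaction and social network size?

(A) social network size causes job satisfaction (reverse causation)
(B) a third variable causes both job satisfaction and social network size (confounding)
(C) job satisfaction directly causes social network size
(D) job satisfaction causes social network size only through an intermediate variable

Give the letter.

Leisure time causes job satisfaction (leisure time → household income → perceived stress → job satisfaction) and social network size (leisure time → commute duration → social network size) — a common cause creating the correlation.
There is no stated path from job satisfaction to social network size or from social network size to job satisfaction, so neither direct nor reverse causation applies.

B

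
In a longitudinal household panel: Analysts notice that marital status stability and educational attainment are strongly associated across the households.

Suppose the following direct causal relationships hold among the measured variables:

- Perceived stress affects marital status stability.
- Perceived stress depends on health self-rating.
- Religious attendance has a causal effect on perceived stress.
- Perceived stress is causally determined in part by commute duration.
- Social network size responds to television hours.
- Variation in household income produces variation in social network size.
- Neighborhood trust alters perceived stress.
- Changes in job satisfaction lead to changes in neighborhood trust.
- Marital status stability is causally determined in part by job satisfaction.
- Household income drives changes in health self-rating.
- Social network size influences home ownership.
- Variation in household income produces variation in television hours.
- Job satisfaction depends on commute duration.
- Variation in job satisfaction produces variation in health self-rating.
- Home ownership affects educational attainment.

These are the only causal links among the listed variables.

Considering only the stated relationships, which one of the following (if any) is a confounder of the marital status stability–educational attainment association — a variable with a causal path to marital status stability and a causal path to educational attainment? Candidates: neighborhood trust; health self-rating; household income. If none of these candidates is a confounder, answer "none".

Household income causes marital status stability (household income → health self-rating → perceived stress → marital status stability) and also causes educational attainment (household income → social network size → home ownership → educational attainment); it is a common cause of both.
Each of the other candidates lacks a causal path to at least one of marital status stability and educational attainment, so they do not confound the relationship.

household income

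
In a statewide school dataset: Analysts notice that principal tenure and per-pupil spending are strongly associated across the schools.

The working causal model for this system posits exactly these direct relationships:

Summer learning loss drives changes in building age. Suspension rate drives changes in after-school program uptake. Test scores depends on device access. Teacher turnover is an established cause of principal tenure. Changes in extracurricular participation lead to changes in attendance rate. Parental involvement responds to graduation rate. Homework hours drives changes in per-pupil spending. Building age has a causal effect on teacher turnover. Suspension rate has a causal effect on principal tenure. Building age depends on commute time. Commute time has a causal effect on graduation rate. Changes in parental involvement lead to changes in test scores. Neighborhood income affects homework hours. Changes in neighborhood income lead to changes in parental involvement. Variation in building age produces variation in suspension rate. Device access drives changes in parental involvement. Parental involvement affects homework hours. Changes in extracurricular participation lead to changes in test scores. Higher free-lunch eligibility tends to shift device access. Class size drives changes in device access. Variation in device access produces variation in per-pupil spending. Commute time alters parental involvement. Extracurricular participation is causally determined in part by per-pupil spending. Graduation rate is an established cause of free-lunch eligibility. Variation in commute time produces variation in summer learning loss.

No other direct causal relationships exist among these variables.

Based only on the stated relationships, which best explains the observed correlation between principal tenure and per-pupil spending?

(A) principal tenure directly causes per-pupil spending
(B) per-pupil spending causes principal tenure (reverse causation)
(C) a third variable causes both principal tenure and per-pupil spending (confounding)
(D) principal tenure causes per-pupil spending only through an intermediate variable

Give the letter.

Commute time causes principal tenure (commute time → building age → suspension rate → principal tenure) and per-pupil spending (commute time → parental involvement → homework hours → per-pupil spending) — a common cause creating the correlation.
There is no stated path from principal tenure to per-pupil spending or from per-pupil spending to principal tenure, so neither direct nor reverse causation applies.

C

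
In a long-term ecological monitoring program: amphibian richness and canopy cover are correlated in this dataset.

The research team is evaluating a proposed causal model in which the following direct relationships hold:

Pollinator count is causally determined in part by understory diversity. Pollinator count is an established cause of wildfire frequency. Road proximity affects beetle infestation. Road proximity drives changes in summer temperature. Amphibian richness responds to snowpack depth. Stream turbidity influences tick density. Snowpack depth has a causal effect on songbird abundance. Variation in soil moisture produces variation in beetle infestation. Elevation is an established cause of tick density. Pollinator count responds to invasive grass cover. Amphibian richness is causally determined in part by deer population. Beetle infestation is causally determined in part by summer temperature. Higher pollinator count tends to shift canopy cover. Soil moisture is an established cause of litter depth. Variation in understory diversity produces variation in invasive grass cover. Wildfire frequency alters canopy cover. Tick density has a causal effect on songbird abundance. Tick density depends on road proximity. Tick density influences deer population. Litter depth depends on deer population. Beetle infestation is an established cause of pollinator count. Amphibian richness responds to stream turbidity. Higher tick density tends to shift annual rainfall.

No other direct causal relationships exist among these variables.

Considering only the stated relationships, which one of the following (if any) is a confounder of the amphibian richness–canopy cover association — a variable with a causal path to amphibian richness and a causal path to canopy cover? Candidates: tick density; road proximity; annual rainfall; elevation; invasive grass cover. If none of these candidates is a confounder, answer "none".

Road proximity causes amphibian richness (road proximity → tick density → deer population → amphibian richness) and also causes canopy cover (road proximity → beetle infestation → pollinator count → canopy cover); it is a common cause of both.
Each of the other candidates lacks a causal path to at least one of amphibian richness and canopy cover, so they do not confound the relationship.

road proximity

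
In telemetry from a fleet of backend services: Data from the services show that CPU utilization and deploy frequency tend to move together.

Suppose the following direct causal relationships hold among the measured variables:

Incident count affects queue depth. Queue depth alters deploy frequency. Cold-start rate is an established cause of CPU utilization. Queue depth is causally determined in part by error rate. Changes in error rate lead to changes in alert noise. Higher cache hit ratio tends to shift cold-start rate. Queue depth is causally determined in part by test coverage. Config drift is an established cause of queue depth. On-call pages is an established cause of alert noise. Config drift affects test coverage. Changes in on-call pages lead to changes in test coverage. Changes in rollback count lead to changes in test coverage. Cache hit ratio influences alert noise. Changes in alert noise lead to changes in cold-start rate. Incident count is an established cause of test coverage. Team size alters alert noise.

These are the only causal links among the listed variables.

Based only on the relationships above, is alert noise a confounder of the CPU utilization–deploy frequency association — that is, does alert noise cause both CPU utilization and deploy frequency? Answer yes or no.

no

Alert noise has no stated causal path to deploy frequency. A confounder must cause both variables, so alert noise does not qualify.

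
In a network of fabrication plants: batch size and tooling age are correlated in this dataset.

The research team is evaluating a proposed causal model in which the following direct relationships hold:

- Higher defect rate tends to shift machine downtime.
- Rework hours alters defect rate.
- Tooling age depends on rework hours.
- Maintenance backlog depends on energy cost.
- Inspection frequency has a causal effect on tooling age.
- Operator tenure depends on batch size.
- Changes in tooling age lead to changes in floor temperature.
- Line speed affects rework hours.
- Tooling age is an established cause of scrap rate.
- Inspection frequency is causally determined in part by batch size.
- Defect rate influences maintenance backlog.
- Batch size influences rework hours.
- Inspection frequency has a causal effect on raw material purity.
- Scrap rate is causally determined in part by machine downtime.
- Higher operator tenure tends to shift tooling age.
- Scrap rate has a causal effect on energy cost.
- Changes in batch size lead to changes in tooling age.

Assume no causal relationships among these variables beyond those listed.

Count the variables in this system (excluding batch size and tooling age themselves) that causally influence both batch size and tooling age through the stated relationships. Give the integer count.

0

No listed variable has a causal path to both batch size and tooling age, so there are no common causes.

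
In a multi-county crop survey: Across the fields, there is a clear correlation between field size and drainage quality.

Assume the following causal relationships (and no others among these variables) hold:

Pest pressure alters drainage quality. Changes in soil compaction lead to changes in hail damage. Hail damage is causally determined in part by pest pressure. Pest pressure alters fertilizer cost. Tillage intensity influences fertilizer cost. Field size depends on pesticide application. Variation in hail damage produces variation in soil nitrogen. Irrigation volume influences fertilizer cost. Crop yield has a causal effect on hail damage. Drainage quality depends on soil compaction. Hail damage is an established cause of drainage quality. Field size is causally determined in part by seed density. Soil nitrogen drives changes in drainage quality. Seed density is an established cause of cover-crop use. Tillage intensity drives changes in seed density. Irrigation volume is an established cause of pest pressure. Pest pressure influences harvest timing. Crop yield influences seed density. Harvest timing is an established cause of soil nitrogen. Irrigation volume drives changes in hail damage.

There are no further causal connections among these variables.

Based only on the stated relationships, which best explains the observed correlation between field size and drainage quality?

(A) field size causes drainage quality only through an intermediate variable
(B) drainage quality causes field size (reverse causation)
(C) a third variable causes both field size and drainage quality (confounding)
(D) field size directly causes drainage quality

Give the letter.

Crop yield causes field size (crop yield → seed density → field size) and drainage quality (crop yield → hail damage → drainage quality) — a common cause creating the correlation.
There is no stated path from field size to drainage quality or from drainage quality to field size, so neither direct nor reverse causation applies.

C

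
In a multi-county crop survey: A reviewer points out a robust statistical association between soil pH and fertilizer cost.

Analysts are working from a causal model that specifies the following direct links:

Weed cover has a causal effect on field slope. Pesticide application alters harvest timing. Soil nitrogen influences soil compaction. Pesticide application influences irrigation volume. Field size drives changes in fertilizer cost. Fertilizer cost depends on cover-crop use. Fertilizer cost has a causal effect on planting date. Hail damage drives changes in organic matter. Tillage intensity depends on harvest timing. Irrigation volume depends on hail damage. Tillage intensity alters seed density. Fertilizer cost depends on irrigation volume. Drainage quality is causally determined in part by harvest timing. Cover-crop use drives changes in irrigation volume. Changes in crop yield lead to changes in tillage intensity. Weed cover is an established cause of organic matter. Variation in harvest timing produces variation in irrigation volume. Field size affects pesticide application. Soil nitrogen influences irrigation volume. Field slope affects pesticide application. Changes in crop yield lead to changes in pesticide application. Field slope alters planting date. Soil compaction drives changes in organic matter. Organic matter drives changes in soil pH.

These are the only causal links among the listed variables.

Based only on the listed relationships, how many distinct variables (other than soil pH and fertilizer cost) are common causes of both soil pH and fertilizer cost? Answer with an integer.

The common causes are: hail damage (to soil pH via hail damage → organic matter → soil pH; to fertilizer cost via hail damage → irrigation volume → fertilizer cost); soil nitrogen (to soil pH via soil nitrogen → soil compaction → organic matter → soil pH; to fertilizer cost via soil nitrogen → irrigation volume → fertilizer cost); weed cover (to soil pH via weed cover → organic matter → soil pH; to fertilizer cost via weed cover → field slope → pesticide application → irrigation volume → fertilizer cost).
Every other variable lacks a causal path to at least one of soil pH and fertilizer cost.

3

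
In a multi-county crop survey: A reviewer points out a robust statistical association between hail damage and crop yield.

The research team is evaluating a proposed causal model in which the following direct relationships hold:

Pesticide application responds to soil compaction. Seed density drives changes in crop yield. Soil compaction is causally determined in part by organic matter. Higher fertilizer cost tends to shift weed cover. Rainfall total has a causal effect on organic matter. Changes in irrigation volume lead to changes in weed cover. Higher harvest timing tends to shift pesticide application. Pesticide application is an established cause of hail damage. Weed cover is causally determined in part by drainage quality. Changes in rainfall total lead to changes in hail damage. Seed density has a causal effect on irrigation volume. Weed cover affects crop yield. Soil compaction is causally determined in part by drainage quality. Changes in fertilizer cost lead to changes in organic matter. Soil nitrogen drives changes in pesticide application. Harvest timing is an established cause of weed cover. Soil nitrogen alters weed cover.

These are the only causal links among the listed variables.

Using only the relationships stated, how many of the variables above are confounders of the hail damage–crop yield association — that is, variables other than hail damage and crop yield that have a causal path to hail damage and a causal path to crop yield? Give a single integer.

The common causes are: drainage quality (to hail damage via drainage quality → soil compaction → pesticide application → hail damage; to crop yield via drainage quality → weed cover → crop yield); fertilizer cost (to hail damage via fertilizer cost → organic matter → soil compaction → pesticide application → hail damage; to crop yield via fertilizer cost → weed cover → crop yield); harvest timing (to hail damage via harvest timing → pesticide application → hail damage; to crop yield via harvest timing → weed cover → crop yield); soil nitrogen (to hail damage via soil nitrogen → pesticide application → hail damage; to crop yield via soil nitrogen → weed cover → crop yield).
Every other variable lacks a causal path to at least one of hail damage and crop yield.

4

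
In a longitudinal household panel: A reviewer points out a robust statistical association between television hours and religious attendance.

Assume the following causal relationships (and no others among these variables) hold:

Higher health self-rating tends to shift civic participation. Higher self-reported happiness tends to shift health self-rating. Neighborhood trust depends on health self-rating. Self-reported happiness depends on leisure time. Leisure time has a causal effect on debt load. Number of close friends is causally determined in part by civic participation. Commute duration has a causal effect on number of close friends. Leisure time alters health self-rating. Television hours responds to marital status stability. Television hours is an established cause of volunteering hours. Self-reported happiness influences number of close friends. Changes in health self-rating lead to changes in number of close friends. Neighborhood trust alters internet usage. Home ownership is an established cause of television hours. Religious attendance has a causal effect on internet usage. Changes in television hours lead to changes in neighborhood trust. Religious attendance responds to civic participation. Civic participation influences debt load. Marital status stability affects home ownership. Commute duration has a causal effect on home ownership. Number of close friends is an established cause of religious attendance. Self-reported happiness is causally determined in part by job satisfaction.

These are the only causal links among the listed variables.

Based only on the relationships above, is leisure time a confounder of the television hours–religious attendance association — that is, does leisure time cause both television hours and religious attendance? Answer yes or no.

Leisure time has no stated causal path to television hours. A confounder must cause both variables, so leisure time does not qualify.

no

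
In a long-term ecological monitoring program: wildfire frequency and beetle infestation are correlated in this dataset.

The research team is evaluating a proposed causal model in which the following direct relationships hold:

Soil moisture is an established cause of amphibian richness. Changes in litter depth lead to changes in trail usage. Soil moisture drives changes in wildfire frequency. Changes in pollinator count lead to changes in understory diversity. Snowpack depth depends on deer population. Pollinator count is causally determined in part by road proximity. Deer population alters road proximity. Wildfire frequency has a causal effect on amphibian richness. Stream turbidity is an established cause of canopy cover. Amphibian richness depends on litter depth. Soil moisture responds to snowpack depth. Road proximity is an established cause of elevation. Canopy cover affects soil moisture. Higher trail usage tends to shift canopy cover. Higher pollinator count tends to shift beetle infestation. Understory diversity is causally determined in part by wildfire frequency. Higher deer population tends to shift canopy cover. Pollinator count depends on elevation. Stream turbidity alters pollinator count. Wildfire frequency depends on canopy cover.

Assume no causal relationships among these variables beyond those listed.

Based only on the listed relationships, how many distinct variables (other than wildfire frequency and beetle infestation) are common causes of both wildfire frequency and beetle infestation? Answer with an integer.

The common causes are: deer population (to wildfire frequency via deer population → canopy cover → wildfire frequency; to beetle infestation via deer population → road proximity → pollinator count → beetle infestation); stream turbidity (to wildfire frequency via stream turbidity → canopy cover → wildfire frequency; to beetle infestation via stream turbidity → pollinator count → beetle infestation).
Every other variable lacks a causal path to at least one of wildfire frequency and beetle infestation.

2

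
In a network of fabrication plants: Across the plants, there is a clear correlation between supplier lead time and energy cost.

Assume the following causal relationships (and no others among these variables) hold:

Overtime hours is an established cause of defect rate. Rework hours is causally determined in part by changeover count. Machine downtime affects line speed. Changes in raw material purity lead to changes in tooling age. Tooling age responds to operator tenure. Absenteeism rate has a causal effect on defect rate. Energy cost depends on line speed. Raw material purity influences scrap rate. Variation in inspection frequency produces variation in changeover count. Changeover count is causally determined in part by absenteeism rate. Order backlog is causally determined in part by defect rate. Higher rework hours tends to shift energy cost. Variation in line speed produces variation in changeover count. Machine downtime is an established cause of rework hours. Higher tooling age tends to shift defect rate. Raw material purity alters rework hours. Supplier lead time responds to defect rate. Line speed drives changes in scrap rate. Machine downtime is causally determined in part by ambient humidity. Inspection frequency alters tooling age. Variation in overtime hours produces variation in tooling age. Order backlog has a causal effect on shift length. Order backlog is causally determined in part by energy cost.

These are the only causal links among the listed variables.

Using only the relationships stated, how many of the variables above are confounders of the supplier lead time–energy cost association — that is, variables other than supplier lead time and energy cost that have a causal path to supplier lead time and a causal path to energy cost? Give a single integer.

The common causes are: absenteeism rate (to supplier lead time via absenteeism rate → defect rate → supplier lead time; to energy cost via absenteeism rate → changeover count → rework hours → energy cost); inspection frequency (to supplier lead time via inspection frequency → tooling age → defect rate → supplier lead time; to energy cost via inspection frequency → changeover count → rework hours → energy cost); raw material purity (to supplier lead time via raw material purity → tooling age → defect rate → supplier lead time; to energy cost via raw material purity → rework hours → energy cost).
Every other variable lacks a causal path to at least one of supplier lead time and energy cost.

3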